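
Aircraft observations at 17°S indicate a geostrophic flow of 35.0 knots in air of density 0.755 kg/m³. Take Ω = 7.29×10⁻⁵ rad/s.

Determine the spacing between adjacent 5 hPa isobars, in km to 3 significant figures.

863 km

Coriolis parameter at 17°S:
f = 2Ω sin φ = 2 × 7.29×10⁻⁵ × sin 17° = 4.26×10⁻⁵ s⁻¹
Wind speed in SI: 35.0 knots = 18.0 m/s
Geostrophic balance rearranged: |∂P/∂n| = f ρ V_g
|∂P/∂n| = 4.26×10⁻⁵ × 0.755 × 18.0 = 5.79×10⁻⁴ Pa/m
Isobar spacing: Δn = ΔP/|∂P/∂n| = 500 Pa / 5.79×10⁻⁴ Pa/m = 862828 m ≈ 863 km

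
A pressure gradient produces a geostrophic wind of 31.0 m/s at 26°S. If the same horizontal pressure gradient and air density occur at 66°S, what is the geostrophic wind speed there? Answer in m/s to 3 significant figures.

14.9 m/s

With the same pressure gradient and density, V_g ∝ 1/f ∝ 1/sin φ.
V₂ = V₁ · sin φ₁ / sin φ₂ = 31.0 × sin 26° / sin 66°
V₂ = 31.0 × 0.4384/0.9135 = 14.9 m/s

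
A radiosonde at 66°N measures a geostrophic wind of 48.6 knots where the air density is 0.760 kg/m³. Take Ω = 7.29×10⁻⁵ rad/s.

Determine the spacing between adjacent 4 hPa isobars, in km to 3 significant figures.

Coriolis parameter at 66°N:
f = 2Ω sin φ = 2 × 7.29×10⁻⁵ × sin 66° = 1.33×10⁻⁴ s⁻¹
Wind speed in SI: 48.6 knots = 25.0 m/s
Geostrophic balance rearranged: |∂P/∂n| = f ρ V_g
|∂P/∂n| = 1.33×10⁻⁴ × 0.760 × 25.0 = 2.53×10⁻³ Pa/m
Isobar spacing: Δn = ΔP/|∂P/∂n| = 400 Pa / 2.53×10⁻³ Pa/m = 158046 m ≈ 158 km

158 km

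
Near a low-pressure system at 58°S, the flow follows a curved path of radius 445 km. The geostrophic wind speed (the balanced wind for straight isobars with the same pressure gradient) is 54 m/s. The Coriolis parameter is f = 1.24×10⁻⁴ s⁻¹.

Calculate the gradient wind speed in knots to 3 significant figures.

Around a low, centrifugal force acts outward with Coriolis, so pressure-gradient force balances both:
(1/ρ)|∂P/∂n| = fV + V²/R  →  V² + fR·V − fR·V_g = 0
With fR = 1.24×10⁻⁴ × 445×10³ m = 55.2 m/s:
V = [−fR + √((fR)² + 4 fR V_g)]/2 = [−55.2 + √(55.2² + 4×55.2×54)]/2 = 33.6 m/s
Subgeostrophic (V < V_g = 54 m/s), as expected around a low.
Converting: 33.6 m/s × 1.944 = 65.3 knots

65.3 knots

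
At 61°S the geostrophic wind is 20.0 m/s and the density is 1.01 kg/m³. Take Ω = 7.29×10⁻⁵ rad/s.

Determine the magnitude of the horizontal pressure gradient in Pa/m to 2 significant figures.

Coriolis parameter at 61°S:
f = 2Ω sin φ = 2 × 7.29×10⁻⁵ × sin 61° = 1.28×10⁻⁴ s⁻¹
Geostrophic balance rearranged: |∂P/∂n| = f ρ V_g
|∂P/∂n| = 1.28×10⁻⁴ × 1.01 × 20.0 = 2.58×10⁻³ Pa/m

2.6×10⁻³ Pa/m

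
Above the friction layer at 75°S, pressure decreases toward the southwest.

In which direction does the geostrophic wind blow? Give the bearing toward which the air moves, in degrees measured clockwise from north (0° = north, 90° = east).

135°

The pressure-gradient force points toward the southwest (bearing 225°).
Geostrophic balance: in the Southern Hemisphere the Coriolis force deflects motion to the left, so the geostrophic wind blows 90° to the left of the pressure-gradient force (low pressure on the right).
Rotating 225° by 90° counterclockwise gives 135° — the wind blows toward the southeast.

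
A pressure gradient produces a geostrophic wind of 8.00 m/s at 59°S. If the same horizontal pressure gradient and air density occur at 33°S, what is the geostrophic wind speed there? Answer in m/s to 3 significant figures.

With the same pressure gradient and density, V_g ∝ 1/f ∝ 1/sin φ.
V₂ = V₁ · sin φ₁ / sin φ₂ = 8.00 × sin 59° / sin 33°
V₂ = 8.00 × 0.8572/0.5446 = 12.6 m/s

12.6 m/s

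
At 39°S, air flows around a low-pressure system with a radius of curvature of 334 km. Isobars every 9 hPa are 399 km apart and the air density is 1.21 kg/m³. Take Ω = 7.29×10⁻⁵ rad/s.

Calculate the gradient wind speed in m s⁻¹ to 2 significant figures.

14 m s⁻¹

Coriolis parameter at 39°S:
f = 2Ω sin φ = 2 × 7.29×10⁻⁵ × sin 39° = 9.18×10⁻⁵ s⁻¹
Pressure gradient: |∂P/∂n| = 900 Pa / 399000 m = 2.26×10⁻³ Pa/m
Geostrophic speed: V_g = |∂P/∂n|/(fρ) = 2.26×10⁻³/(9.18×10⁻⁵ × 1.21) = 20.3 m/s
Around a low, centrifugal force acts outward with Coriolis, so pressure-gradient force balances both:
(1/ρ)|∂P/∂n| = fV + V²/R  →  V² + fR·V − fR·V_g = 0
With fR = 9.18×10⁻⁵ × 334×10³ m = 30.6 m/s:
V = [−fR + √((fR)² + 4 fR V_g)]/2 = [−30.6 + √(30.6² + 4×30.6×20.3)]/2 = 14 m/s
Subgeostrophic (V < V_g = 20.3 m/s), as expected around a low.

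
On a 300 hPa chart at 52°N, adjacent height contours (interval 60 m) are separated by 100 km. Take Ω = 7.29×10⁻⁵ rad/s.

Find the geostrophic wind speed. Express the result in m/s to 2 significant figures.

Coriolis parameter at 52°N:
f = 2Ω sin φ = 2 × 7.29×10⁻⁵ × sin 52° = 1.15×10⁻⁴ s⁻¹
Height gradient: |∂Z/∂n| = 60 m / 100000 m = 6.00×10⁻⁴
On a pressure surface, geostrophic balance gives V_g = (g/f)|∂Z/∂n|:
V_g = 9.81 × 6.00×10⁻⁴ / 1.15×10⁻⁴ = 51.2 m/s

51 m/s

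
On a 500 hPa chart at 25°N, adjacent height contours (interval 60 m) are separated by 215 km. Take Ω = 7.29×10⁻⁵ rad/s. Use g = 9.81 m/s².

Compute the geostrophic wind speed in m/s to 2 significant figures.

Coriolis parameter at 25°N:
f = 2Ω sin φ = 2 × 7.29×10⁻⁵ × sin 25° = 6.16×10⁻⁵ s⁻¹
Height gradient: |∂Z/∂n| = 60 m / 215000 m = 2.79×10⁻⁴
On a pressure surface, geostrophic balance gives V_g = (g/f)|∂Z/∂n|:
V_g = 9.81 × 2.79×10⁻⁴ / 6.16×10⁻⁵ = 44.4 m/s

44 m/s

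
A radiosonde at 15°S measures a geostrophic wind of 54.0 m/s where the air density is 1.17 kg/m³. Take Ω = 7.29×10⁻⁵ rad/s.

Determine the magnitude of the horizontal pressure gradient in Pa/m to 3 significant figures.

Coriolis parameter at 15°S:
f = 2Ω sin φ = 2 × 7.29×10⁻⁵ × sin 15° = 3.77×10⁻⁵ s⁻¹
Geostrophic balance rearranged: |∂P/∂n| = f ρ V_g
|∂P/∂n| = 3.77×10⁻⁵ × 1.17 × 54.0 = 2.38×10⁻³ Pa/m

2.38×10⁻³ Pa/m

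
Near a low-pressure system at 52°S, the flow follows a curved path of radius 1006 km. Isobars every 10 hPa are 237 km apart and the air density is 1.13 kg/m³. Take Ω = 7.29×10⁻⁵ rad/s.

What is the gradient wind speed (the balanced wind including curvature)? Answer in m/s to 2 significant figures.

26 m/s

Coriolis parameter at 52°S:
f = 2Ω sin φ = 2 × 7.29×10⁻⁵ × sin 52° = 1.15×10⁻⁴ s⁻¹
Pressure gradient: |∂P/∂n| = 1000 Pa / 237000 m = 4.22×10⁻³ Pa/m
Geostrophic speed: V_g = |∂P/∂n|/(fρ) = 4.22×10⁻³/(1.15×10⁻⁴ × 1.13) = 32.5 m/s
Around a low, centrifugal force acts outward with Coriolis, so pressure-gradient force balances both:
(1/ρ)|∂P/∂n| = fV + V²/R  →  V² + fR·V − fR·V_g = 0
With fR = 1.15×10⁻⁴ × 1006×10³ m = 116 m/s:
V = [−fR + √((fR)² + 4 fR V_g)]/2 = [−116 + √(116² + 4×116×32.5)]/2 = 26.4 m/s
Subgeostrophic (V < V_g = 32.5 m/s), as expected around a low.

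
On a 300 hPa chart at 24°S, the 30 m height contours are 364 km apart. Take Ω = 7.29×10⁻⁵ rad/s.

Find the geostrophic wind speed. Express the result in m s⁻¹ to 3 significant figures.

13.6 m s⁻¹

Coriolis parameter at 24°S:
f = 2Ω sin φ = 2 × 7.29×10⁻⁵ × sin 24° = 5.93×10⁻⁵ s⁻¹
Height gradient: |∂Z/∂n| = 30 m / 364000 m = 8.24×10⁻⁵
On a pressure surface, geostrophic balance gives V_g = (g/f)|∂Z/∂n|:
V_g = 9.81 × 8.24×10⁻⁵ / 5.93×10⁻⁵ = 13.6 m/s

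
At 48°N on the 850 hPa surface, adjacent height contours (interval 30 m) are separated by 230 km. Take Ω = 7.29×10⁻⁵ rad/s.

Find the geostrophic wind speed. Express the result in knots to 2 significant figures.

Coriolis parameter at 48°N:
f = 2Ω sin φ = 2 × 7.29×10⁻⁵ × sin 48° = 1.08×10⁻⁴ s⁻¹
Height gradient: |∂Z/∂n| = 30 m / 230000 m = 1.30×10⁻⁴
On a pressure surface, geostrophic balance gives V_g = (g/f)|∂Z/∂n|:
V_g = 9.81 × 1.30×10⁻⁴ / 1.08×10⁻⁴ = 11.8 m/s
Converting: 11.8 m/s × 1.944 = 23 knots

23 knots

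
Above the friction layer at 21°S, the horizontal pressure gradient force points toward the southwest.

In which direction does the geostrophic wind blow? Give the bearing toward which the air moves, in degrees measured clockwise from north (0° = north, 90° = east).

The pressure-gradient force points toward the southwest (bearing 225°).
Geostrophic balance: in the Southern Hemisphere the Coriolis force deflects motion to the left, so the geostrophic wind blows 90° to the left of the pressure-gradient force (low pressure on the right).
Rotating 225° by 90° counterclockwise gives 135° — the wind blows toward the southeast.

135°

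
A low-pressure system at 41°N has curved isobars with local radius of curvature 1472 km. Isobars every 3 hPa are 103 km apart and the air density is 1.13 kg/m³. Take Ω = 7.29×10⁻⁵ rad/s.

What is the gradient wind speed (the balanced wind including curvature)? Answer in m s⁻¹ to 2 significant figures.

23 m s⁻¹

Coriolis parameter at 41°N:
f = 2Ω sin φ = 2 × 7.29×10⁻⁵ × sin 41° = 9.57×10⁻⁵ s⁻¹
Pressure gradient: |∂P/∂n| = 300 Pa / 103000 m = 2.91×10⁻³ Pa/m
Geostrophic speed: V_g = |∂P/∂n|/(fρ) = 2.91×10⁻³/(9.57×10⁻⁵ × 1.13) = 26.9 m/s
Around a low, centrifugal force acts outward with Coriolis, so pressure-gradient force balances both:
(1/ρ)|∂P/∂n| = fV + V²/R  →  V² + fR·V − fR·V_g = 0
With fR = 9.57×10⁻⁵ × 1472×10³ m = 141 m/s:
V = [−fR + √((fR)² + 4 fR V_g)]/2 = [−141 + √(141² + 4×141×26.9)]/2 = 23.1 m/s
Subgeostrophic (V < V_g = 26.9 m/s), as expected around a low.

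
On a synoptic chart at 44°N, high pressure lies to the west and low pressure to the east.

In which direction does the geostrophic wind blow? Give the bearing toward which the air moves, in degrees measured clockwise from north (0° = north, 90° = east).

180°

The pressure-gradient force points toward the east (bearing 090°).
Geostrophic balance: in the Northern Hemisphere the Coriolis force deflects motion to the right, so the geostrophic wind blows 90° to the right of the pressure-gradient force (low pressure on the left).
Rotating 090° by 90° clockwise gives 180° — the wind blows toward the south.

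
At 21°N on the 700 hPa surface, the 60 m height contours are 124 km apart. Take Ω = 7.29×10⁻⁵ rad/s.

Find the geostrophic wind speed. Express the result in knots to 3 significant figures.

177 knots

Coriolis parameter at 21°N:
f = 2Ω sin φ = 2 × 7.29×10⁻⁵ × sin 21° = 5.23×10⁻⁵ s⁻¹
Height gradient: |∂Z/∂n| = 60 m / 124000 m = 4.84×10⁻⁴
On a pressure surface, geostrophic balance gives V_g = (g/f)|∂Z/∂n|:
V_g = 9.81 × 4.84×10⁻⁴ / 5.23×10⁻⁵ = 90.8 m/s
Converting: 90.8 m/s × 1.944 = 177 knots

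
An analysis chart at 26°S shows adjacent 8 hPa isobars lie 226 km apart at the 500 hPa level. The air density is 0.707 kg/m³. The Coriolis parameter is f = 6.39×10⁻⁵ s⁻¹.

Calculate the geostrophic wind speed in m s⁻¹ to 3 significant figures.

Pressure gradient: |∂P/∂n| = 800 Pa / 226000 m = 3.54×10⁻³ Pa/m
Geostrophic balance (pressure-gradient force = Coriolis force):
V_g = (1/(fρ)) |∂P/∂n| = 3.54×10⁻³ / (6.39×10⁻⁵ × 0.707) = 78.4 m/s

78.4 m s⁻¹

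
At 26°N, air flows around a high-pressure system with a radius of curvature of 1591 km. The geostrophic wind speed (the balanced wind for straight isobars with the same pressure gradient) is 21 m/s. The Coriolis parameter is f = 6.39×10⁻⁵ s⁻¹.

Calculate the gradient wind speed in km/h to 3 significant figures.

Around a high, pressure-gradient force acts outward with centrifugal, so Coriolis balances both:
fV = (1/ρ)|∂P/∂n| + V²/R  →  V² − fR·V + fR·V_g = 0
With fR = 6.39×10⁻⁵ × 1591×10³ m = 102 m/s:
V = [fR − √((fR)² − 4 fR V_g)]/2 = [102 − √(102² − 4×102×21)]/2 = 29.6 m/s
Supergeostrophic (V > V_g = 21 m/s), as expected around a high.
Converting: 29.6 m/s × 3.6 = 107 km/h

107 km/h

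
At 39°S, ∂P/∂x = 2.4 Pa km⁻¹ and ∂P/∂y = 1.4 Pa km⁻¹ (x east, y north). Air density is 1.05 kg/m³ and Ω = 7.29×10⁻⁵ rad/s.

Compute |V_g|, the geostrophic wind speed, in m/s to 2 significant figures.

Coriolis parameter at 39°S:
f = 2Ω sin φ = 2 × 7.29×10⁻⁵ × sin 39° = 9.18×10⁻⁵ s⁻¹
In the Southern Hemisphere f is negative: f = −9.18×10⁻⁵ s⁻¹.
Component geostrophic relations (x east, y north):
u_g = −(1/(fρ)) ∂P/∂y,  v_g = (1/(fρ)) ∂P/∂x
u_g = −(1.4×10⁻³)/(−9.18×10⁻⁵ × 1.05) = 14.5 m/s;  v_g = (2.4×10⁻³)/(−9.18×10⁻⁵ × 1.05) = −24.9 m/s
|V_g| = √(u_g² + v_g²) = 28.8 m/s

29 m/s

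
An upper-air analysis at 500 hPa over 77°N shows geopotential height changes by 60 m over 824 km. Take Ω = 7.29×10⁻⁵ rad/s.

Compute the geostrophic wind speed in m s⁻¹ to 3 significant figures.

5.03 m s⁻¹

Coriolis parameter at 77°N:
f = 2Ω sin φ = 2 × 7.29×10⁻⁵ × sin 77° = 1.42×10⁻⁴ s⁻¹
Height gradient: |∂Z/∂n| = 60 m / 824000 m = 7.28×10⁻⁵
On a pressure surface, geostrophic balance gives V_g = (g/f)|∂Z/∂n|:
V_g = 9.81 × 7.28×10⁻⁵ / 1.42×10⁻⁴ = 5.03 m/s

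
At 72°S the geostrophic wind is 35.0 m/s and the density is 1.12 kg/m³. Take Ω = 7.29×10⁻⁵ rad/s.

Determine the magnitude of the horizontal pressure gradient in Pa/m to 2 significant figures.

5.4×10⁻³ Pa/m

Coriolis parameter at 72°S:
f = 2Ω sin φ = 2 × 7.29×10⁻⁵ × sin 72° = 1.39×10⁻⁴ s⁻¹
Geostrophic balance rearranged: |∂P/∂n| = f ρ V_g
|∂P/∂n| = 1.39×10⁻⁴ × 1.12 × 35.0 = 5.44×10⁻³ Pa/m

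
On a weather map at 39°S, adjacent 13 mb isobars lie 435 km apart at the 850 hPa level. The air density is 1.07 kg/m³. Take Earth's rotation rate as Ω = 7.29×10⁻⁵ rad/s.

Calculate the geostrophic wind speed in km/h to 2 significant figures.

110 km/h

Coriolis parameter at 39°S:
f = 2Ω sin φ = 2 × 7.29×10⁻⁵ × sin 39° = 9.18×10⁻⁵ s⁻¹
Pressure gradient: |∂P/∂n| = 1300 Pa / 435000 m = 2.99×10⁻³ Pa/m
Geostrophic balance (pressure-gradient force = Coriolis force):
V_g = (1/(fρ)) |∂P/∂n| = 2.99×10⁻³ / (9.18×10⁻⁵ × 1.07) = 30.4 m/s
Converting: 30.4 m/s × 3.6 = 110 km/h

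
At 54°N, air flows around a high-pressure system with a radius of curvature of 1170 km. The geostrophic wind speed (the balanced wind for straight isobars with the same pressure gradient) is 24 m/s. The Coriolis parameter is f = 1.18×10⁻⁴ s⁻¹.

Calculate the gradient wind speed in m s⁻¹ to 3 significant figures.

Around a high, pressure-gradient force acts outward with centrifugal, so Coriolis balances both:
fV = (1/ρ)|∂P/∂n| + V²/R  →  V² − fR·V + fR·V_g = 0
With fR = 1.18×10⁻⁴ × 1170×10³ m = 138 m/s:
V = [fR − √((fR)² − 4 fR V_g)]/2 = [138 − √(138² − 4×138×24)]/2 = 30.9 m/s
Supergeostrophic (V > V_g = 24 m/s), as expected around a high.

30.9 m s⁻¹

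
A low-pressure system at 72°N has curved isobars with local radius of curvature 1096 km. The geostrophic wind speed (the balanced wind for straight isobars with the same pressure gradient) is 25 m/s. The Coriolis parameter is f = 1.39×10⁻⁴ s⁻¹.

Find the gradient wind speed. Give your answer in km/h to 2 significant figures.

79 km/h

Around a low, centrifugal force acts outward with Coriolis, so pressure-gradient force balances both:
(1/ρ)|∂P/∂n| = fV + V²/R  →  V² + fR·V − fR·V_g = 0
With fR = 1.39×10⁻⁴ × 1096×10³ m = 152 m/s:
V = [−fR + √((fR)² + 4 fR V_g)]/2 = [−152 + √(152² + 4×152×25)]/2 = 21.9 m/s
Subgeostrophic (V < V_g = 25 m/s), as expected around a low.
Converting: 21.9 m/s × 3.6 = 79 km/h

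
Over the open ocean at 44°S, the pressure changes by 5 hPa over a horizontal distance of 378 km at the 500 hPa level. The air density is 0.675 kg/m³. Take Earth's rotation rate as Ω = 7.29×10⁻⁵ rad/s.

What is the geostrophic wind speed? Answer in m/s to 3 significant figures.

19.3 m/s

Coriolis parameter at 44°S:
f = 2Ω sin φ = 2 × 7.29×10⁻⁵ × sin 44° = 1.01×10⁻⁴ s⁻¹
Pressure gradient: |∂P/∂n| = 500 Pa / 378000 m = 1.32×10⁻³ Pa/m
Geostrophic balance (pressure-gradient force = Coriolis force):
V_g = (1/(fρ)) |∂P/∂n| = 1.32×10⁻³ / (1.01×10⁻⁴ × 0.675) = 19.3 m/s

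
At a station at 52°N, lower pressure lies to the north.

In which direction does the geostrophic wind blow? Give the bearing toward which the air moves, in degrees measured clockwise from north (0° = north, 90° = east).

090°

The pressure-gradient force points toward the north (bearing 000°).
Geostrophic balance: in the Northern Hemisphere the Coriolis force deflects motion to the right, so the geostrophic wind blows 90° to the right of the pressure-gradient force (low pressure on the left).
Rotating 000° by 90° clockwise gives 090° — the wind blows toward the east.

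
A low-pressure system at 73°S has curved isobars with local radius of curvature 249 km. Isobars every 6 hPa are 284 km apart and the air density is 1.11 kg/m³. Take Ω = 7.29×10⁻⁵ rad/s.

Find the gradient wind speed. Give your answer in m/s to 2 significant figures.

Coriolis parameter at 73°S:
f = 2Ω sin φ = 2 × 7.29×10⁻⁵ × sin 73° = 1.39×10⁻⁴ s⁻¹
Pressure gradient: |∂P/∂n| = 600 Pa / 284000 m = 2.11×10⁻³ Pa/m
Geostrophic speed: V_g = |∂P/∂n|/(fρ) = 2.11×10⁻³/(1.39×10⁻⁴ × 1.11) = 13.7 m/s
Around a low, centrifugal force acts outward with Coriolis, so pressure-gradient force balances both:
(1/ρ)|∂P/∂n| = fV + V²/R  →  V² + fR·V − fR·V_g = 0
With fR = 1.39×10⁻⁴ × 249×10³ m = 34.7 m/s:
V = [−fR + √((fR)² + 4 fR V_g)]/2 = [−34.7 + √(34.7² + 4×34.7×13.7)]/2 = 10.5 m/s
Subgeostrophic (V < V_g = 13.7 m/s), as expected around a low.

10 m/s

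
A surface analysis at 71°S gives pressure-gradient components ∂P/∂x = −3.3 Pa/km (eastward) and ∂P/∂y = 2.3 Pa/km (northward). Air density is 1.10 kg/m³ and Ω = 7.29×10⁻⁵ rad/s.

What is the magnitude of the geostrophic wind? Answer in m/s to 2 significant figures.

Coriolis parameter at 71°S:
f = 2Ω sin φ = 2 × 7.29×10⁻⁵ × sin 71° = 1.38×10⁻⁴ s⁻¹
In the Southern Hemisphere f is negative: f = −1.38×10⁻⁴ s⁻¹.
Component geostrophic relations (x east, y north):
u_g = −(1/(fρ)) ∂P/∂y,  v_g = (1/(fρ)) ∂P/∂x
u_g = −(2.3×10⁻³)/(−1.38×10⁻⁴ × 1.10) = 15.2 m/s;  v_g = (−3.3×10⁻³)/(−1.38×10⁻⁴ × 1.10) = 21.8 m/s
|V_g| = √(u_g² + v_g²) = 26.5 m/s

27 m/s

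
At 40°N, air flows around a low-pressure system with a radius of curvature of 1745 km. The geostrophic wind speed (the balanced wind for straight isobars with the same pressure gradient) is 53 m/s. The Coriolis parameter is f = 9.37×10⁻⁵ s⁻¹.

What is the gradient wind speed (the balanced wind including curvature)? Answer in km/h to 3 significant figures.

152 km/h

Around a low, centrifugal force acts outward with Coriolis, so pressure-gradient force balances both:
(1/ρ)|∂P/∂n| = fV + V²/R  →  V² + fR·V − fR·V_g = 0
With fR = 9.37×10⁻⁵ × 1745×10³ m = 164 m/s:
V = [−fR + √((fR)² + 4 fR V_g)]/2 = [−164 + √(164² + 4×164×53)]/2 = 42.1 m/s
Subgeostrophic (V < V_g = 53 m/s), as expected around a low.
Converting: 42.1 m/s × 3.6 = 152 km/h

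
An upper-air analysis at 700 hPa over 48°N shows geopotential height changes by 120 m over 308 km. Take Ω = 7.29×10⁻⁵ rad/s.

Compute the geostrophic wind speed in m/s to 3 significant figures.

35.3 m/s

Coriolis parameter at 48°N:
f = 2Ω sin φ = 2 × 7.29×10⁻⁵ × sin 48° = 1.08×10⁻⁴ s⁻¹
Height gradient: |∂Z/∂n| = 120 m / 308000 m = 3.90×10⁻⁴
On a pressure surface, geostrophic balance gives V_g = (g/f)|∂Z/∂n|:
V_g = 9.81 × 3.90×10⁻⁴ / 1.08×10⁻⁴ = 35.3 m/s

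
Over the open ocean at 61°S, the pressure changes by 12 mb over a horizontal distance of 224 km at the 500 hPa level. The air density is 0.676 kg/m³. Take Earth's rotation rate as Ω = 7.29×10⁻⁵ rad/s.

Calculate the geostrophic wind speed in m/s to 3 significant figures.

Coriolis parameter at 61°S:
f = 2Ω sin φ = 2 × 7.29×10⁻⁵ × sin 61° = 1.28×10⁻⁴ s⁻¹
Pressure gradient: |∂P/∂n| = 1200 Pa / 224000 m = 5.36×10⁻³ Pa/m
Geostrophic balance (pressure-gradient force = Coriolis force):
V_g = (1/(fρ)) |∂P/∂n| = 5.36×10⁻³ / (1.28×10⁻⁴ × 0.676) = 62.1 m/s

62.1 m/s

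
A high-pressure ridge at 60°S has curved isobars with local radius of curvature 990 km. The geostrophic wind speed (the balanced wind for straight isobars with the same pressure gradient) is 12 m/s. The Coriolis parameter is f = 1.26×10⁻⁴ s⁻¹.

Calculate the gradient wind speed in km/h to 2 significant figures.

48 km/h

Around a high, pressure-gradient force acts outward with centrifugal, so Coriolis balances both:
fV = (1/ρ)|∂P/∂n| + V²/R  →  V² − fR·V + fR·V_g = 0
With fR = 1.26×10⁻⁴ × 990×10³ m = 125 m/s:
V = [fR − √((fR)² − 4 fR V_g)]/2 = [125 − √(125² − 4×125×12)]/2 = 13.5 m/s
Supergeostrophic (V > V_g = 12 m/s), as expected around a high.
Converting: 13.5 m/s × 3.6 = 48 km/h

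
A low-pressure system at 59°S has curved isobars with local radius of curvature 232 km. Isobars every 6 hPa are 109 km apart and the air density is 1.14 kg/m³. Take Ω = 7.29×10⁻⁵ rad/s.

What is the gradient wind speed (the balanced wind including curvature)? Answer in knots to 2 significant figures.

43 knots

Coriolis parameter at 59°S:
f = 2Ω sin φ = 2 × 7.29×10⁻⁵ × sin 59° = 1.25×10⁻⁴ s⁻¹
Pressure gradient: |∂P/∂n| = 600 Pa / 109000 m = 5.50×10⁻³ Pa/m
Geostrophic speed: V_g = |∂P/∂n|/(fρ) = 5.50×10⁻³/(1.25×10⁻⁴ × 1.14) = 38.6 m/s
Around a low, centrifugal force acts outward with Coriolis, so pressure-gradient force balances both:
(1/ρ)|∂P/∂n| = fV + V²/R  →  V² + fR·V − fR·V_g = 0
With fR = 1.25×10⁻⁴ × 232×10³ m = 29.0 m/s:
V = [−fR + √((fR)² + 4 fR V_g)]/2 = [−29.0 + √(29.0² + 4×29.0×38.6)]/2 = 22 m/s
Subgeostrophic (V < V_g = 38.6 m/s), as expected around a low.
Converting: 22 m/s × 1.944 = 43 knots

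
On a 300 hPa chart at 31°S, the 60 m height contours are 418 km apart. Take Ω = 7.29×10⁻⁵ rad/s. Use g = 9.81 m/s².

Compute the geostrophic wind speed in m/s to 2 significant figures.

Coriolis parameter at 31°S:
f = 2Ω sin φ = 2 × 7.29×10⁻⁵ × sin 31° = 7.51×10⁻⁵ s⁻¹
Height gradient: |∂Z/∂n| = 60 m / 418000 m = 1.44×10⁻⁴
On a pressure surface, geostrophic balance gives V_g = (g/f)|∂Z/∂n|:
V_g = 9.81 × 1.44×10⁻⁴ / 7.51×10⁻⁵ = 18.8 m/s

19 m/s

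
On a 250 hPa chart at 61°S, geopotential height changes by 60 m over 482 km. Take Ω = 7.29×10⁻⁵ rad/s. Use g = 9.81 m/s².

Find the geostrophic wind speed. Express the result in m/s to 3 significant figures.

Coriolis parameter at 61°S:
f = 2Ω sin φ = 2 × 7.29×10⁻⁵ × sin 61° = 1.28×10⁻⁴ s⁻¹
Height gradient: |∂Z/∂n| = 60 m / 482000 m = 1.24×10⁻⁴
On a pressure surface, geostrophic balance gives V_g = (g/f)|∂Z/∂n|:
V_g = 9.81 × 1.24×10⁻⁴ / 1.28×10⁻⁴ = 9.58 m/s

9.58 m/s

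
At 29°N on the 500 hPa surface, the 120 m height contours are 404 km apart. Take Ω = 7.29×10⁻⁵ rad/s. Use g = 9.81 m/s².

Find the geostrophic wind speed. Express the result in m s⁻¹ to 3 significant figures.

Coriolis parameter at 29°N:
f = 2Ω sin φ = 2 × 7.29×10⁻⁵ × sin 29° = 7.07×10⁻⁵ s⁻¹
Height gradient: |∂Z/∂n| = 120 m / 404000 m = 2.97×10⁻⁴
On a pressure surface, geostrophic balance gives V_g = (g/f)|∂Z/∂n|:
V_g = 9.81 × 2.97×10⁻⁴ / 7.07×10⁻⁵ = 41.2 m/s

41.2 m s⁻¹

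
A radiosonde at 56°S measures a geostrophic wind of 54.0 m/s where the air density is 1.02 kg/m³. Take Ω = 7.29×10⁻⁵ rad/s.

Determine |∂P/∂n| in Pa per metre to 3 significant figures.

6.66×10⁻³ Pa/m

Coriolis parameter at 56°S:
f = 2Ω sin φ = 2 × 7.29×10⁻⁵ × sin 56° = 1.21×10⁻⁴ s⁻¹
Geostrophic balance rearranged: |∂P/∂n| = f ρ V_g
|∂P/∂n| = 1.21×10⁻⁴ × 1.02 × 54.0 = 6.66×10⁻³ Pa/m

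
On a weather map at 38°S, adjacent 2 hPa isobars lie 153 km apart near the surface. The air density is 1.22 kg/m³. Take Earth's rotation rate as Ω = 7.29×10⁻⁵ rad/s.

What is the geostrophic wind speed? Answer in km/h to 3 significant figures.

Coriolis parameter at 38°S:
f = 2Ω sin φ = 2 × 7.29×10⁻⁵ × sin 38° = 8.98×10⁻⁵ s⁻¹
Pressure gradient: |∂P/∂n| = 200 Pa / 153000 m = 1.31×10⁻³ Pa/m
Geostrophic balance (pressure-gradient force = Coriolis force):
V_g = (1/(fρ)) |∂P/∂n| = 1.31×10⁻³ / (8.98×10⁻⁵ × 1.22) = 11.9 m/s
Converting: 11.9 m/s × 3.6 = 43.0 km/h

43.0 km/h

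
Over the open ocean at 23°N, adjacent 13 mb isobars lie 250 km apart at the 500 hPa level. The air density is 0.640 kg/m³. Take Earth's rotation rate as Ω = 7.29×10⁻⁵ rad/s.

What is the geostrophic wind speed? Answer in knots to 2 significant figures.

Coriolis parameter at 23°N:
f = 2Ω sin φ = 2 × 7.29×10⁻⁵ × sin 23° = 5.70×10⁻⁵ s⁻¹
Pressure gradient: |∂P/∂n| = 1300 Pa / 250000 m = 5.20×10⁻³ Pa/m
Geostrophic balance (pressure-gradient force = Coriolis force):
V_g = (1/(fρ)) |∂P/∂n| = 5.20×10⁻³ / (5.70×10⁻⁵ × 0.640) = 143 m/s
Converting: 143 m/s × 1.944 = 280 knots

280 knots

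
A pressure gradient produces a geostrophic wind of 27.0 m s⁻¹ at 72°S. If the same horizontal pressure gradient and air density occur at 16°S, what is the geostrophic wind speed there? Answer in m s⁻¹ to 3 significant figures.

93.2 m s⁻¹

With the same pressure gradient and density, V_g ∝ 1/f ∝ 1/sin φ.
V₂ = V₁ · sin φ₁ / sin φ₂ = 27.0 × sin 72° / sin 16°
V₂ = 27.0 × 0.9511/0.2756 = 93.2 m s⁻¹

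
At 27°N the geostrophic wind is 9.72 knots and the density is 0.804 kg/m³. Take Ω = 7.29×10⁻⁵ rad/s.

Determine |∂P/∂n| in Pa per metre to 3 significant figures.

2.66×10⁻⁴ Pa/m

Coriolis parameter at 27°N:
f = 2Ω sin φ = 2 × 7.29×10⁻⁵ × sin 27° = 6.62×10⁻⁵ s⁻¹
Wind speed in SI: 9.72 knots = 5.00 m/s
Geostrophic balance rearranged: |∂P/∂n| = f ρ V_g
|∂P/∂n| = 6.62×10⁻⁵ × 0.804 × 5.00 = 2.66×10⁻⁴ Pa/m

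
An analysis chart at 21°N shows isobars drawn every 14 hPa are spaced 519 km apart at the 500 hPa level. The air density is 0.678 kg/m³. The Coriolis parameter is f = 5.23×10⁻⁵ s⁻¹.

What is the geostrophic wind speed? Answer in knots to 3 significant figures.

148 knots

Pressure gradient: |∂P/∂n| = 1400 Pa / 519000 m = 2.70×10⁻³ Pa/m
Geostrophic balance (pressure-gradient force = Coriolis force):
V_g = (1/(fρ)) |∂P/∂n| = 2.70×10⁻³ / (5.23×10⁻⁵ × 0.678) = 76.1 m/s
Converting: 76.1 m/s × 1.944 = 148 knots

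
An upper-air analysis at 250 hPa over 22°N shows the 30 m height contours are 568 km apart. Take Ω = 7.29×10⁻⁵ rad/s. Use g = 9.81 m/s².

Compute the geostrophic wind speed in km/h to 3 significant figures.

Coriolis parameter at 22°N:
f = 2Ω sin φ = 2 × 7.29×10⁻⁵ × sin 22° = 5.46×10⁻⁵ s⁻¹
Height gradient: |∂Z/∂n| = 30 m / 568000 m = 5.28×10⁻⁵
On a pressure surface, geostrophic balance gives V_g = (g/f)|∂Z/∂n|:
V_g = 9.81 × 5.28×10⁻⁵ / 5.46×10⁻⁵ = 9.49 m/s
Converting: 9.49 m/s × 3.6 = 34.2 km/h

34.2 km/h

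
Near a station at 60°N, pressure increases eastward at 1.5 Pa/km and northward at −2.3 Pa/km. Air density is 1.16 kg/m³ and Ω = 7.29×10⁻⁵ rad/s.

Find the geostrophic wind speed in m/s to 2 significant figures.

Coriolis parameter at 60°N:
f = 2Ω sin φ = 2 × 7.29×10⁻⁵ × sin 60° = 1.26×10⁻⁴ s⁻¹
Component geostrophic relations (x east, y north):
u_g = −(1/(fρ)) ∂P/∂y,  v_g = (1/(fρ)) ∂P/∂x
u_g = −(−2.3×10⁻³)/(1.26×10⁻⁴ × 1.16) = 15.7 m/s;  v_g = (1.5×10⁻³)/(1.26×10⁻⁴ × 1.16) = 10.2 m/s
|V_g| = √(u_g² + v_g²) = 18.7 m/s

19 m/s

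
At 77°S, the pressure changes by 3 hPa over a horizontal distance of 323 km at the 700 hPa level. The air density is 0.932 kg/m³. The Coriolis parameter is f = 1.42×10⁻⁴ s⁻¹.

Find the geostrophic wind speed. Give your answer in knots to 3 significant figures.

13.6 knots

Pressure gradient: |∂P/∂n| = 300 Pa / 323000 m = 9.29×10⁻⁴ Pa/m
Geostrophic balance (pressure-gradient force = Coriolis force):
V_g = (1/(fρ)) |∂P/∂n| = 9.29×10⁻⁴ / (1.42×10⁻⁴ × 0.932) = 7.02 m/s
Converting: 7.02 m/s × 1.944 = 13.6 knots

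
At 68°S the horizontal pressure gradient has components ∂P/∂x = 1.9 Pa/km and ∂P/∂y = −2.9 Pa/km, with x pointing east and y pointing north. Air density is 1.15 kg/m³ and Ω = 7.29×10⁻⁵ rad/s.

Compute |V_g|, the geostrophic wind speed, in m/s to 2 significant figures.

Coriolis parameter at 68°S:
f = 2Ω sin φ = 2 × 7.29×10⁻⁵ × sin 68° = 1.35×10⁻⁴ s⁻¹
In the Southern Hemisphere f is negative: f = −1.35×10⁻⁴ s⁻¹.
Component geostrophic relations (x east, y north):
u_g = −(1/(fρ)) ∂P/∂y,  v_g = (1/(fρ)) ∂P/∂x
u_g = −(−2.9×10⁻³)/(−1.35×10⁻⁴ × 1.15) = −18.7 m/s;  v_g = (1.9×10⁻³)/(−1.35×10⁻⁴ × 1.15) = −12.2 m/s
|V_g| = √(u_g² + v_g²) = 22.3 m/s

22 m/s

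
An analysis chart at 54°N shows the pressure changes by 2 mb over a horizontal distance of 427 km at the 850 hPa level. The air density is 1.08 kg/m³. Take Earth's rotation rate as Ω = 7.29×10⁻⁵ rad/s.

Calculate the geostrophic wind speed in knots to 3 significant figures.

Coriolis parameter at 54°N:
f = 2Ω sin φ = 2 × 7.29×10⁻⁵ × sin 54° = 1.18×10⁻⁴ s⁻¹
Pressure gradient: |∂P/∂n| = 200 Pa / 427000 m = 4.68×10⁻⁴ Pa/m
Geostrophic balance (pressure-gradient force = Coriolis force):
V_g = (1/(fρ)) |∂P/∂n| = 4.68×10⁻⁴ / (1.18×10⁻⁴ × 1.08) = 3.68 m/s
Converting: 3.68 m/s × 1.944 = 7.15 knots

7.15 knots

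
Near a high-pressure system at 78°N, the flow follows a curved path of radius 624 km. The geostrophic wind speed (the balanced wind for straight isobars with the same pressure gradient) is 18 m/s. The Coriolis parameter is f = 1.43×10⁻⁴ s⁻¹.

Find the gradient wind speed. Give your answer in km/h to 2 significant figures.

90 km/h

Around a high, pressure-gradient force acts outward with centrifugal, so Coriolis balances both:
fV = (1/ρ)|∂P/∂n| + V²/R  →  V² − fR·V + fR·V_g = 0
With fR = 1.43×10⁻⁴ × 624×10³ m = 89.2 m/s:
V = [fR − √((fR)² − 4 fR V_g)]/2 = [89.2 − √(89.2² − 4×89.2×18)]/2 = 25 m/s
Supergeostrophic (V > V_g = 18 m/s), as expected around a high.
Converting: 25 m/s × 3.6 = 90 km/h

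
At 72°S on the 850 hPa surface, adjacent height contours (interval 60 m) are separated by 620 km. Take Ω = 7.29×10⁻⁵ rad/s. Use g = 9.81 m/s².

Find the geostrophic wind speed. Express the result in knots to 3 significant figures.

13.3 knots

Coriolis parameter at 72°S:
f = 2Ω sin φ = 2 × 7.29×10⁻⁵ × sin 72° = 1.39×10⁻⁴ s⁻¹
Height gradient: |∂Z/∂n| = 60 m / 620000 m = 9.68×10⁻⁵
On a pressure surface, geostrophic balance gives V_g = (g/f)|∂Z/∂n|:
V_g = 9.81 × 9.68×10⁻⁵ / 1.39×10⁻⁴ = 6.85 m/s
Converting: 6.85 m/s × 1.944 = 13.3 knots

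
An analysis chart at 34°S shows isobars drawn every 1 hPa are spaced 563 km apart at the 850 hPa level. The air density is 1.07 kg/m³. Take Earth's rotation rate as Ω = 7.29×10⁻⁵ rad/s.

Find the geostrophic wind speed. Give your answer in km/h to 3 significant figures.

7.33 km/h

Coriolis parameter at 34°S:
f = 2Ω sin φ = 2 × 7.29×10⁻⁵ × sin 34° = 8.15×10⁻⁵ s⁻¹
Pressure gradient: |∂P/∂n| = 100 Pa / 563000 m = 1.78×10⁻⁴ Pa/m
Geostrophic balance (pressure-gradient force = Coriolis force):
V_g = (1/(fρ)) |∂P/∂n| = 1.78×10⁻⁴ / (8.15×10⁻⁵ × 1.07) = 2.04 m/s
Converting: 2.04 m/s × 3.6 = 7.33 km/h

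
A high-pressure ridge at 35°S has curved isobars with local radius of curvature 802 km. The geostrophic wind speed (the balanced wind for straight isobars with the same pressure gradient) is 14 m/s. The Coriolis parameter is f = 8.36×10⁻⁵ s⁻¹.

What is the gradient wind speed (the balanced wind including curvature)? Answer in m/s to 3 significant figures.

19.9 m/s

Around a high, pressure-gradient force acts outward with centrifugal, so Coriolis balances both:
fV = (1/ρ)|∂P/∂n| + V²/R  →  V² − fR·V + fR·V_g = 0
With fR = 8.36×10⁻⁵ × 802×10³ m = 67.0 m/s:
V = [fR − √((fR)² − 4 fR V_g)]/2 = [67.0 − √(67.0² − 4×67.0×14)]/2 = 19.9 m/s
Supergeostrophic (V > V_g = 14 m/s), as expected around a high.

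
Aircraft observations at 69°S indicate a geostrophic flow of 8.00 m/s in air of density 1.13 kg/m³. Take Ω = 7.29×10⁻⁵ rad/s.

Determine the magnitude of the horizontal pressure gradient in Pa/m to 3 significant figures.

Coriolis parameter at 69°S:
f = 2Ω sin φ = 2 × 7.29×10⁻⁵ × sin 69° = 1.36×10⁻⁴ s⁻¹
Geostrophic balance rearranged: |∂P/∂n| = f ρ V_g
|∂P/∂n| = 1.36×10⁻⁴ × 1.13 × 8.00 = 1.23×10⁻³ Pa/m

1.23×10⁻³ Pa/m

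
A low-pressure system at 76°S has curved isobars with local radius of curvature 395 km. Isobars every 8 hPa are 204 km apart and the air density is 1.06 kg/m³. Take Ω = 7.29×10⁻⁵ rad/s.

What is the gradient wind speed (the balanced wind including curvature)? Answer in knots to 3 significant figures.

Coriolis parameter at 76°S:
f = 2Ω sin φ = 2 × 7.29×10⁻⁵ × sin 76° = 1.41×10⁻⁴ s⁻¹
Pressure gradient: |∂P/∂n| = 800 Pa / 204000 m = 3.92×10⁻³ Pa/m
Geostrophic speed: V_g = |∂P/∂n|/(fρ) = 3.92×10⁻³/(1.41×10⁻⁴ × 1.06) = 26.2 m/s
Around a low, centrifugal force acts outward with Coriolis, so pressure-gradient force balances both:
(1/ρ)|∂P/∂n| = fV + V²/R  →  V² + fR·V − fR·V_g = 0
With fR = 1.41×10⁻⁴ × 395×10³ m = 55.9 m/s:
V = [−fR + √((fR)² + 4 fR V_g)]/2 = [−55.9 + √(55.9² + 4×55.9×26.2)]/2 = 19.4 m/s
Subgeostrophic (V < V_g = 26.2 m/s), as expected around a low.
Converting: 19.4 m/s × 1.944 = 37.7 knots

37.7 knots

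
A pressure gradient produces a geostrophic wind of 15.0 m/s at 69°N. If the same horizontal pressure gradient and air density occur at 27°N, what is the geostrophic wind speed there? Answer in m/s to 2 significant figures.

31 m/s

With the same pressure gradient and density, V_g ∝ 1/f ∝ 1/sin φ.
V₂ = V₁ · sin φ₁ / sin φ₂ = 15.0 × sin 69° / sin 27°
V₂ = 15.0 × 0.9336/0.4540 = 31 m/s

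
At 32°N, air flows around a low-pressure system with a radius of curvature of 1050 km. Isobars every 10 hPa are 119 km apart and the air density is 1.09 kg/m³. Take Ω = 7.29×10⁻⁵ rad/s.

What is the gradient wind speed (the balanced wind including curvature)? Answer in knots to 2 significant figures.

110 knots

Coriolis parameter at 32°N:
f = 2Ω sin φ = 2 × 7.29×10⁻⁵ × sin 32° = 7.73×10⁻⁵ s⁻¹
Pressure gradient: |∂P/∂n| = 1000 Pa / 119000 m = 8.40×10⁻³ Pa/m
Geostrophic speed: V_g = |∂P/∂n|/(fρ) = 8.40×10⁻³/(7.73×10⁻⁵ × 1.09) = 99.8 m/s
Around a low, centrifugal force acts outward with Coriolis, so pressure-gradient force balances both:
(1/ρ)|∂P/∂n| = fV + V²/R  →  V² + fR·V − fR·V_g = 0
With fR = 7.73×10⁻⁵ × 1050×10³ m = 81.1 m/s:
V = [−fR + √((fR)² + 4 fR V_g)]/2 = [−81.1 + √(81.1² + 4×81.1×99.8)]/2 = 58.1 m/s
Subgeostrophic (V < V_g = 99.8 m/s), as expected around a low.
Converting: 58.1 m/s × 1.944 = 110 knots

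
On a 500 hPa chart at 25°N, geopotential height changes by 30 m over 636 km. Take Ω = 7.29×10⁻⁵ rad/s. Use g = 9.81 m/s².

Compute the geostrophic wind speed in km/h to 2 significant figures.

Coriolis parameter at 25°N:
f = 2Ω sin φ = 2 × 7.29×10⁻⁵ × sin 25° = 6.16×10⁻⁵ s⁻¹
Height gradient: |∂Z/∂n| = 30 m / 636000 m = 4.72×10⁻⁵
On a pressure surface, geostrophic balance gives V_g = (g/f)|∂Z/∂n|:
V_g = 9.81 × 4.72×10⁻⁵ / 6.16×10⁻⁵ = 7.51 m/s
Converting: 7.51 m/s × 3.6 = 27 km/h

27 km/h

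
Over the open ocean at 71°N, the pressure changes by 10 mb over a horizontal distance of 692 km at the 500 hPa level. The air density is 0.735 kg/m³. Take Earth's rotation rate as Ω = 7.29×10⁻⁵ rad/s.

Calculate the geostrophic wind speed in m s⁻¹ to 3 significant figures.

Coriolis parameter at 71°N:
f = 2Ω sin φ = 2 × 7.29×10⁻⁵ × sin 71° = 1.38×10⁻⁴ s⁻¹
Pressure gradient: |∂P/∂n| = 1000 Pa / 692000 m = 1.45×10⁻³ Pa/m
Geostrophic balance (pressure-gradient force = Coriolis force):
V_g = (1/(fρ)) |∂P/∂n| = 1.45×10⁻³ / (1.38×10⁻⁴ × 0.735) = 14.3 m/s

14.3 m s⁻¹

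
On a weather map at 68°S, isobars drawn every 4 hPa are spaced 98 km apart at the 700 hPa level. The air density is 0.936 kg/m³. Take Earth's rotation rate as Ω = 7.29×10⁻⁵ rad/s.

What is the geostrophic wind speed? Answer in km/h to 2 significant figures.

120 km/h

Coriolis parameter at 68°S:
f = 2Ω sin φ = 2 × 7.29×10⁻⁵ × sin 68° = 1.35×10⁻⁴ s⁻¹
Pressure gradient: |∂P/∂n| = 400 Pa / 98000 m = 4.08×10⁻³ Pa/m
Geostrophic balance (pressure-gradient force = Coriolis force):
V_g = (1/(fρ)) |∂P/∂n| = 4.08×10⁻³ / (1.35×10⁻⁴ × 0.936) = 32.3 m/s
Converting: 32.3 m/s × 3.6 = 120 km/h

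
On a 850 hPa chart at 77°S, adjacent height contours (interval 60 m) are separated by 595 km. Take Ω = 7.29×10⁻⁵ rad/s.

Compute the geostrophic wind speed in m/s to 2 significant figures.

Coriolis parameter at 77°S:
f = 2Ω sin φ = 2 × 7.29×10⁻⁵ × sin 77° = 1.42×10⁻⁴ s⁻¹
Height gradient: |∂Z/∂n| = 60 m / 595000 m = 1.01×10⁻⁴
On a pressure surface, geostrophic balance gives V_g = (g/f)|∂Z/∂n|:
V_g = 9.81 × 1.01×10⁻⁴ / 1.42×10⁻⁴ = 6.96 m/s

7.0 m/s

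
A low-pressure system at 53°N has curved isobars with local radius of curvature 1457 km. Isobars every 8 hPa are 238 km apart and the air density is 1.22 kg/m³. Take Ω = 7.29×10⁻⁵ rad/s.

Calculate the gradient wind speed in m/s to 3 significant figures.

21.0 m/s

Coriolis parameter at 53°N:
f = 2Ω sin φ = 2 × 7.29×10⁻⁵ × sin 53° = 1.16×10⁻⁴ s⁻¹
Pressure gradient: |∂P/∂n| = 800 Pa / 238000 m = 3.36×10⁻³ Pa/m
Geostrophic speed: V_g = |∂P/∂n|/(fρ) = 3.36×10⁻³/(1.16×10⁻⁴ × 1.22) = 23.7 m/s
Around a low, centrifugal force acts outward with Coriolis, so pressure-gradient force balances both:
(1/ρ)|∂P/∂n| = fV + V²/R  →  V² + fR·V − fR·V_g = 0
With fR = 1.16×10⁻⁴ × 1457×10³ m = 170 m/s:
V = [−fR + √((fR)² + 4 fR V_g)]/2 = [−170 + √(170² + 4×170×23.7)]/2 = 21 m/s
Subgeostrophic (V < V_g = 23.7 m/s), as expected around a low.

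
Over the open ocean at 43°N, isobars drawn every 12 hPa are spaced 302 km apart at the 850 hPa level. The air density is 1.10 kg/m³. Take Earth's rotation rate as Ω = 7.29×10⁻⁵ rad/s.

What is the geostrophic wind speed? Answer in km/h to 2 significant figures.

130 km/h

Coriolis parameter at 43°N:
f = 2Ω sin φ = 2 × 7.29×10⁻⁵ × sin 43° = 9.94×10⁻⁵ s⁻¹
Pressure gradient: |∂P/∂n| = 1200 Pa / 302000 m = 3.97×10⁻³ Pa/m
Geostrophic balance (pressure-gradient force = Coriolis force):
V_g = (1/(fρ)) |∂P/∂n| = 3.97×10⁻³ / (9.94×10⁻⁵ × 1.10) = 36.3 m/s
Converting: 36.3 m/s × 3.6 = 130 km/h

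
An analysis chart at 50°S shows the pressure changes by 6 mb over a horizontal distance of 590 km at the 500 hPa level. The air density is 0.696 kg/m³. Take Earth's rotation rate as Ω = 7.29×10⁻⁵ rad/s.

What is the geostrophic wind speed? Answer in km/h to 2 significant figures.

47 km/h

Coriolis parameter at 50°S:
f = 2Ω sin φ = 2 × 7.29×10⁻⁵ × sin 50° = 1.12×10⁻⁴ s⁻¹
Pressure gradient: |∂P/∂n| = 600 Pa / 590000 m = 1.02×10⁻³ Pa/m
Geostrophic balance (pressure-gradient force = Coriolis force):
V_g = (1/(fρ)) |∂P/∂n| = 1.02×10⁻³ / (1.12×10⁻⁴ × 0.696) = 13.1 m/s
Converting: 13.1 m/s × 3.6 = 47 km/h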